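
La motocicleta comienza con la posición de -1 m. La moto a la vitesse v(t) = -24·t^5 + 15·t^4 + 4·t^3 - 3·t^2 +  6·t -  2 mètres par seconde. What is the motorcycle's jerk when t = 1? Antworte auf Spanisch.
Partiendo de la velocidad v(t) = -24·t^5 + 15·t^4 + 4·t^3 - 3·t^2 + 6·t - 2, tomamos 2 derivadas. Tomando d/dt de v(t), encontramos a(t) = -120·t^4 + 60·t^3 + 12·t^2 - 6·t + 6. Tomando d/dt de a(t), encontramos j(t) = -480·t^3 + 180·t^2 + 24·t - 6. Tenemos la sacudida j(t) = -480·t^3 + 180·t^2 + 24·t - 6. Sustituyendo t = 1: j(1) = -282.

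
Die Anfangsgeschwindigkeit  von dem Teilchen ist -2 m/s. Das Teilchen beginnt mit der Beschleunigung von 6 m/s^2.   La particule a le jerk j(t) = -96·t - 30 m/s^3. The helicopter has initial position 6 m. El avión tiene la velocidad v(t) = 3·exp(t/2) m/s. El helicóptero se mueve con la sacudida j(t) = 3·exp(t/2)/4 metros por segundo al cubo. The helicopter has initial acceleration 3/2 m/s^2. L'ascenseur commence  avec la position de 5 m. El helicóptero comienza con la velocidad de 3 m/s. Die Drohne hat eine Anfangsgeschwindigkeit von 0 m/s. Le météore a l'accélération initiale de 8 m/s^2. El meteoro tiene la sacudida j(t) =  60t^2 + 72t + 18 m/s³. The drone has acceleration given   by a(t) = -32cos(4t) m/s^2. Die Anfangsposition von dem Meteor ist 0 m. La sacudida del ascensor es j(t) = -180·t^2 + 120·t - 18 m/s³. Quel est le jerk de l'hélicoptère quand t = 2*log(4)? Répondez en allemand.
Aus der Gleichung für den Ruck j(t) = 3·exp(t/2)/4, setzen wir t = 2*log(4) ein und erhalten j = 3.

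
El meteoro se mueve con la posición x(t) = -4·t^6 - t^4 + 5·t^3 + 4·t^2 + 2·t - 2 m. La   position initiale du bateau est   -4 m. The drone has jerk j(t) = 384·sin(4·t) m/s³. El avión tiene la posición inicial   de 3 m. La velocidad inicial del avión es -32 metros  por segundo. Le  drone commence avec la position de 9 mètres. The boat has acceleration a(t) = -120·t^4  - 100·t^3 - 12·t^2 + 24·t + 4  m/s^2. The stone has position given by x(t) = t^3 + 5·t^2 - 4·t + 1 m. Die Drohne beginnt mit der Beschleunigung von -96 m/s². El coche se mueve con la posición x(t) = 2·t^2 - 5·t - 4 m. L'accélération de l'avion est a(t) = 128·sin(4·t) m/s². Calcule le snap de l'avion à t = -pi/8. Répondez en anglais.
Starting from acceleration a(t) = 128·sin(4·t), we take 2 derivatives. Taking d/dt of a(t), we find j(t) = 512·cos(4·t). Differentiating jerk, we get snap: s(t) = -2048·sin(4·t). Using s(t) = -2048·sin(4·t) and substituting t = -pi/8, we find s = 2048.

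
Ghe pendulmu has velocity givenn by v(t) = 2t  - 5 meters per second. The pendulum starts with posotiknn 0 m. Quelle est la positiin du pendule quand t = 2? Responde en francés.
Nous devons intégrer notre équation de la vitesse v(t) = 2·t - 5 1 fois. La primitive de la vitesse, avec x(0) = 0, donne la position: x(t) = t^2 - 5·t. Nous avons la position x(t) = t^2 - 5·t. En substituant t = 2: x(2) = -6.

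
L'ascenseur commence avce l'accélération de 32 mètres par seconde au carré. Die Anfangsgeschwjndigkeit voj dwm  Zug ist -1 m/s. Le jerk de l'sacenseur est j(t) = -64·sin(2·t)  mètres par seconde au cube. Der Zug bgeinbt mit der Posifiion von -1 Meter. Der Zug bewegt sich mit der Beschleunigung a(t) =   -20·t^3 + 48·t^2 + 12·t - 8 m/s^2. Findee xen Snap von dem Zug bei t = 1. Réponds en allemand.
Um dies zu lösen, müssen wir 2 Ableitungen unserer Gleichung für die Beschleunigung a(t) = -20·t^3 + 48·t^2 + 12·t - 8 nehmen. Durch Ableiten von der Beschleunigung erhalten wir den Ruck: j(t) = -60·t^2 + 96·t + 12. Die Ableitung von dem Ruck ergibt den Snap: s(t) = 96 - 120·t. Wir haben den Snap s(t) = 96 - 120·t. Durch Einsetzen von t = 1: s(1) = -24.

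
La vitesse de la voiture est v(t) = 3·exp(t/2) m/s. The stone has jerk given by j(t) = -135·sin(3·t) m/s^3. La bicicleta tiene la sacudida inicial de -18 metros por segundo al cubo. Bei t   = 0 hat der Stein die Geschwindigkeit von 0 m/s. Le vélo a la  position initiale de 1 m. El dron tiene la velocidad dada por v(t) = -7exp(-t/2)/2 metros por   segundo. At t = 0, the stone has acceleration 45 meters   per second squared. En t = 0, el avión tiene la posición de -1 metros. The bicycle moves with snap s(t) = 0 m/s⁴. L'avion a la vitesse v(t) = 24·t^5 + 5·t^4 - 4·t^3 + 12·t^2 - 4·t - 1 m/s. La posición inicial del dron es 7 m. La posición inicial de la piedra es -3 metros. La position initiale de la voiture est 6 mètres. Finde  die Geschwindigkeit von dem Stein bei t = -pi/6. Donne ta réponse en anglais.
To solve this, we need to take 2 antiderivatives of our jerk equation j(t) = -135·sin(3·t). The integral of jerk, with a(0) = 45, gives acceleration: a(t) = 45·cos(3·t). Taking ∫a(t)dt and applying v(0) = 0, we find v(t) = 15·sin(3·t). We have velocity v(t) = 15·sin(3·t). Substituting t = -pi/6: v(-pi/6) = -15.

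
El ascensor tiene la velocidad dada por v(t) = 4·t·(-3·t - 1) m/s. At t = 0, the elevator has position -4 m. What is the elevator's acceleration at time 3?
We must differentiate our velocity equation v(t) = 4·t·(-3·t - 1) 1 time. Differentiating velocity, we get acceleration: a(t) = -24·t - 4. Using a(t) = -24·t - 4 and substituting t = 3, we find a = -76.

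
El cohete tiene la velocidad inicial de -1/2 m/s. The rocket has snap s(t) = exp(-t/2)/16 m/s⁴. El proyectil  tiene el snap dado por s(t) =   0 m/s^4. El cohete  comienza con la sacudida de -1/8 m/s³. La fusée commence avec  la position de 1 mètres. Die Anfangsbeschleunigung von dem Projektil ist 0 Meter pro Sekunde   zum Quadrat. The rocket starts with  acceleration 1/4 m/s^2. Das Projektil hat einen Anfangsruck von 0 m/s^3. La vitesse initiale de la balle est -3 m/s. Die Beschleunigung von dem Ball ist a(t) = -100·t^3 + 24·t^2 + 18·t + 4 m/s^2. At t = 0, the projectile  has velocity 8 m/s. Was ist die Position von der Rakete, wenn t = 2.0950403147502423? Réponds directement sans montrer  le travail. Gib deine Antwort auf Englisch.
At t = 2.0950403147502423, x = 0.350806616539430.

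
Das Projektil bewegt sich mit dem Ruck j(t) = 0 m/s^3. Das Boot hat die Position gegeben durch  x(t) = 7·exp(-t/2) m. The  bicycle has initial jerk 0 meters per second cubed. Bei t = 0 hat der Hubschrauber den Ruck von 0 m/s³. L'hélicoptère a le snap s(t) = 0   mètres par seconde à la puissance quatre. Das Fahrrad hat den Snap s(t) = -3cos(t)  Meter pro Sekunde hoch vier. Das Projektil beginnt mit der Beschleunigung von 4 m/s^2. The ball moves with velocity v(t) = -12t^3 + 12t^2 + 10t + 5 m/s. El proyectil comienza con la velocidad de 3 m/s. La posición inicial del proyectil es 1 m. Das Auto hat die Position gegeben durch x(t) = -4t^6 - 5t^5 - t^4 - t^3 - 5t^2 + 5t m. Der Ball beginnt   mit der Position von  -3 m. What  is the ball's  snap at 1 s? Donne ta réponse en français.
Nous devons dériver notre équation de la vitesse v(t) = -12·t^3 + 12·t^2 + 10·t + 5 3 fois. En prenant d/dt de v(t), nous trouvons a(t) = -36·t^2 + 24·t + 10. En prenant d/dt de a(t), nous trouvons j(t) = 24 - 72·t. En prenant d/dt de j(t), nous trouvons s(t) = -72. Nous avons le snap s(t) = -72. En substituant t = 1: s(1) = -72.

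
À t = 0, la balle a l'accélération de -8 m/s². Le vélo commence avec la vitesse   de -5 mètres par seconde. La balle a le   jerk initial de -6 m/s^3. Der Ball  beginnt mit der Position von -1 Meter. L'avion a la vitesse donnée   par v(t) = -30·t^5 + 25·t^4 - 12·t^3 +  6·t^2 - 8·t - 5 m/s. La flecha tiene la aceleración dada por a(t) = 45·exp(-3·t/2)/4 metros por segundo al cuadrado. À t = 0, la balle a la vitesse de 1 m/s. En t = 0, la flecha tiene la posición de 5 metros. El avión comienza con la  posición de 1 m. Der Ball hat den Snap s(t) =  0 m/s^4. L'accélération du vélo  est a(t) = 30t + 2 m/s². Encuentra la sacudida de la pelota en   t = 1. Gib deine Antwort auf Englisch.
We need to integrate our snap equation s(t) = 0 1 time. Integrating snap and using the initial condition j(0) = -6, we get j(t) = -6. From the given jerk equation j(t) = -6, we substitute t = 1 to get j = -6.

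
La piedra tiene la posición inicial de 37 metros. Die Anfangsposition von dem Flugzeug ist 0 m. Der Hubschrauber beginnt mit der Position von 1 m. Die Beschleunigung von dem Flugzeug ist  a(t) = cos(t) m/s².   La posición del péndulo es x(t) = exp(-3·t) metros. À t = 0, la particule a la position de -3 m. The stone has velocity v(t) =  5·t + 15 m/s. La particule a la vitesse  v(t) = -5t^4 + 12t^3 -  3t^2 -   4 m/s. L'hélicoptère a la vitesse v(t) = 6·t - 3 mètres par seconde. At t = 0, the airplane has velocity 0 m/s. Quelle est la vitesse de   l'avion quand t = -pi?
Pour résoudre ceci, nous devons prendre 1 primitive de notre équation de l'accélération a(t) = cos(t). En prenant ∫a(t)dt et en appliquant v(0) = 0, nous trouvons v(t) = sin(t). En utilisant v(t) = sin(t) et en substituant t = -pi, nous trouvons v = 0.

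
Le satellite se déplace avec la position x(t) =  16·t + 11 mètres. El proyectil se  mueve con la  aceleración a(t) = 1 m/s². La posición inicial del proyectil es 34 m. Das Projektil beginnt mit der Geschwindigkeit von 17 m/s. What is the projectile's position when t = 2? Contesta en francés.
Nous devons trouver l'intégrale de notre équation de l'accélération a(t) = 1 2 fois. En prenant ∫a(t)dt et en appliquant v(0) = 17, nous trouvons v(t) = t + 17. En prenant ∫v(t)dt et en appliquant x(0) = 34, nous trouvons x(t) = t^2/2 + 17·t + 34. Nous avons la position x(t) = t^2/2 + 17·t + 34. En substituant t = 2: x(2) = 70.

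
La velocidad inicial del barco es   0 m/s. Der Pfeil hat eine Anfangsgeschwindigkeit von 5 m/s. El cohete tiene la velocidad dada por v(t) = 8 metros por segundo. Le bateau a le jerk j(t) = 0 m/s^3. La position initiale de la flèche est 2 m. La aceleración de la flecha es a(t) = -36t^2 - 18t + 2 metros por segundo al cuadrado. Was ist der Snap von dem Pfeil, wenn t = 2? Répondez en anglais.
To solve this, we need to take 2 derivatives of our acceleration equation a(t) = -36·t^2 - 18·t + 2. Differentiating acceleration, we get jerk: j(t) = -72·t - 18. Taking d/dt of j(t), we find s(t) = -72. Using s(t) = -72 and substituting t = 2, we find s = -72.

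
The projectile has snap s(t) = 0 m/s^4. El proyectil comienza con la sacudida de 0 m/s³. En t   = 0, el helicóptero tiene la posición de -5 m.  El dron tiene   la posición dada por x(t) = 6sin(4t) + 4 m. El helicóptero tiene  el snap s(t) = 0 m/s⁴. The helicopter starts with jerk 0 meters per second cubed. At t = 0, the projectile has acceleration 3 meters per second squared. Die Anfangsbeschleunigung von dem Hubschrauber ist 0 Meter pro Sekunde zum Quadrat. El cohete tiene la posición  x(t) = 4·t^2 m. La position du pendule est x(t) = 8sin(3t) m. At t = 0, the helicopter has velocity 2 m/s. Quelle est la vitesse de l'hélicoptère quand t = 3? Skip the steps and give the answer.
À t = 3, v = 2.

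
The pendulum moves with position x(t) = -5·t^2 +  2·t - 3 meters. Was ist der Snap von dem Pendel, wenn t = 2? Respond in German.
Um dies zu lösen, müssen wir 4 Ableitungen unserer Gleichung für die Position x(t) = -5·t^2 + 2·t - 3 nehmen. Durch Ableiten von der Position erhalten wir die Geschwindigkeit: v(t) = 2 - 10·t. Die Ableitung von der Geschwindigkeit ergibt die Beschleunigung: a(t) = -10. Mit d/dt von a(t) finden wir j(t) = 0. Die Ableitung von dem Ruck ergibt den Snap: s(t) = 0. Aus der Gleichung für den Snap s(t) = 0, setzen wir t = 2 ein und erhalten s = 0.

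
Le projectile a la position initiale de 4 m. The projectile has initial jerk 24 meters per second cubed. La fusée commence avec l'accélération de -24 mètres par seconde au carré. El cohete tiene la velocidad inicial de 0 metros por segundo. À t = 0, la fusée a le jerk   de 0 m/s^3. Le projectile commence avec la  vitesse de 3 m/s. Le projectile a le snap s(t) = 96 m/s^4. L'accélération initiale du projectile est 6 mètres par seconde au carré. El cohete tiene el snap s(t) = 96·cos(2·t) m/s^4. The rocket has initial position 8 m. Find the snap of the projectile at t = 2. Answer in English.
We have snap s(t) = 96. Substituting t = 2: s(2) = 96.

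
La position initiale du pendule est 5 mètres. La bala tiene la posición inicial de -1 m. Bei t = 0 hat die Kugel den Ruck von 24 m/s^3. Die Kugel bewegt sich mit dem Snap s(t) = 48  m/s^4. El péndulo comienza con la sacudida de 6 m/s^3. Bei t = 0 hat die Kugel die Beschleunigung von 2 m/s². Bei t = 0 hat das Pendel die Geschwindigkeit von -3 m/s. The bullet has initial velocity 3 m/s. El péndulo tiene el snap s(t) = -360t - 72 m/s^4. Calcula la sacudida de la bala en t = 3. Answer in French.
Nous devons trouver la primitive de notre équation du snap s(t) = 48 1 fois. En prenant ∫s(t)dt et en appliquant j(0) = 24, nous trouvons j(t) = 48·t + 24. En utilisant j(t) = 48·t + 24 et en substituant t = 3, nous trouvons j = 168.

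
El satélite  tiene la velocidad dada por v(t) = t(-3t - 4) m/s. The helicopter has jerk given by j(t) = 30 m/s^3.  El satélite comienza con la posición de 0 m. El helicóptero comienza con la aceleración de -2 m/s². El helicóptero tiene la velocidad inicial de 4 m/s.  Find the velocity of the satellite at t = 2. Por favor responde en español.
Tenemos la velocidad v(t) = t·(-3·t - 4). Sustituyendo t = 2: v(2) = -20.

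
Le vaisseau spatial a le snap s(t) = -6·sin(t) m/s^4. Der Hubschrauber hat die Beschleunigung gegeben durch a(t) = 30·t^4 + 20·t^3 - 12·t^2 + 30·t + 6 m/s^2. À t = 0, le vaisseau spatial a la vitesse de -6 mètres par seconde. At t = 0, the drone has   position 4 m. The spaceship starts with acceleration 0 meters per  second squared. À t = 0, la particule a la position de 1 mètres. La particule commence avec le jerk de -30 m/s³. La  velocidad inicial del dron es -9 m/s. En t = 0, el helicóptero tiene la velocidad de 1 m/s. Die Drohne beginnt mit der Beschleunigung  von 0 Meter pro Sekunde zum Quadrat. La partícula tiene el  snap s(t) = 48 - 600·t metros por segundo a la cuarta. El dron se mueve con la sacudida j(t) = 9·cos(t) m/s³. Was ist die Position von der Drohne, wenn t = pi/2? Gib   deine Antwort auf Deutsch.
Ausgehend von dem Ruck j(t) = 9·cos(t), nehmen wir 3 Stammfunktionen. Mit ∫j(t)dt und Anwendung von a(0) = 0, finden wir a(t) = 9·sin(t). Durch Integration von der Beschleunigung und Verwendung der Anfangsbedingung v(0) = -9, erhalten wir v(t) = -9·cos(t). Die Stammfunktion von der Geschwindigkeit, mit x(0) = 4, ergibt die Position: x(t) = 4 - 9·sin(t). Wir haben die Position x(t) = 4 - 9·sin(t). Durch Einsetzen von t = pi/2: x(pi/2) = -5.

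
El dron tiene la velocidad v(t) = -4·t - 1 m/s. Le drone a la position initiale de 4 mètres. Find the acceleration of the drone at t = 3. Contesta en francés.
En partant de la vitesse v(t) = -4·t - 1, nous prenons 1 dérivée. La dérivée de la vitesse donne l'accélération: a(t) = -4. En utilisant a(t) = -4 et en substituant t = 3, nous trouvons a = -4.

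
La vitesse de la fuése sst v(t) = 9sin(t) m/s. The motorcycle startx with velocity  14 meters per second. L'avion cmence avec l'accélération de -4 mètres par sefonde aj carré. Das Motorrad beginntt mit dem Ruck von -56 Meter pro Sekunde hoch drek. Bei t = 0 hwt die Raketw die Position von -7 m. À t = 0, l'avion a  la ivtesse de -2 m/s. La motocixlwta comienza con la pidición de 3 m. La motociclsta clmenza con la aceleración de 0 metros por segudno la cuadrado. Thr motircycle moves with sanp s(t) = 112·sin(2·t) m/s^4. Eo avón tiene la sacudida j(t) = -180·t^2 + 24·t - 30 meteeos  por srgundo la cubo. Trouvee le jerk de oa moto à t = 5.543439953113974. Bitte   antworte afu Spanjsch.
Necesitamos integrar nuestra ecuación del snap s(t) = 112·sin(2·t) 1 vez. La antiderivada del snap es la sacudida. Usando j(0) = -56, obtenemos j(t) = -56·cos(2·t). Usando j(t) = -56·cos(2·t) y sustituyendo t = 5.543439953113974, encontramos j = -5.10601317518061.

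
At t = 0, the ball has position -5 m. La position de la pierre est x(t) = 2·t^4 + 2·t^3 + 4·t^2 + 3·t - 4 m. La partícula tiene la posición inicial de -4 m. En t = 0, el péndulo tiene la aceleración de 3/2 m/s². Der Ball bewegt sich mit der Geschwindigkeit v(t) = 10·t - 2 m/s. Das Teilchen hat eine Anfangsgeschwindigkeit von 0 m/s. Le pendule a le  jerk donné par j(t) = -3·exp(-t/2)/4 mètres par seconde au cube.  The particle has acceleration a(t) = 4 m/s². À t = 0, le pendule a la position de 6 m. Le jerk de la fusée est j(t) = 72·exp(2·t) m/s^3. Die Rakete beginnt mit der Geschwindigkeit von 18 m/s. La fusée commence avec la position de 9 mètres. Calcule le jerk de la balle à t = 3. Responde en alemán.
Um dies zu lösen, müssen wir 2 Ableitungen unserer Gleichung für die Geschwindigkeit v(t) = 10·t - 2 nehmen. Die Ableitung von der Geschwindigkeit ergibt die Beschleunigung: a(t) = 10. Durch Ableiten von der Beschleunigung erhalten wir den Ruck: j(t) = 0. Aus der Gleichung für den Ruck j(t) = 0, setzen wir t = 3 ein und erhalten j = 0.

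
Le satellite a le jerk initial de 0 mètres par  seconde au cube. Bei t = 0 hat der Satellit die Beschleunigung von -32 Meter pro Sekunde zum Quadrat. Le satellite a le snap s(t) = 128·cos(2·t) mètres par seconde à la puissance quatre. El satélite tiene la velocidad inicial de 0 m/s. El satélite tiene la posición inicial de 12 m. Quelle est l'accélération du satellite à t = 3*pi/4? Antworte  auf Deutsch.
Wir müssen unsere Gleichung für den Snap s(t) = 128·cos(2·t) 2-mal integrieren. Mit ∫s(t)dt und Anwendung von j(0) = 0, finden wir j(t) = 64·sin(2·t). Mit ∫j(t)dt und Anwendung von a(0) = -32, finden wir a(t) = -32·cos(2·t). Aus der Gleichung für die Beschleunigung a(t) = -32·cos(2·t), setzen wir t = 3*pi/4 ein und erhalten a = 0.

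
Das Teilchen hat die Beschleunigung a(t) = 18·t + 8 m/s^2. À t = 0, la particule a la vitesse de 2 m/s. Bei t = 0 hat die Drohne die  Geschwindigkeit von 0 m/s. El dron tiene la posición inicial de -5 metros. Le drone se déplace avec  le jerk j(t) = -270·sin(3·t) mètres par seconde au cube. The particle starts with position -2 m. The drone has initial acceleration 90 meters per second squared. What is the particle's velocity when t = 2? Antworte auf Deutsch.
Ausgehend von der Beschleunigung a(t) = 18·t + 8, nehmen wir 1 Integral. Die Stammfunktion von der Beschleunigung ist die Geschwindigkeit. Mit v(0) = 2 erhalten wir v(t) = 9·t^2 + 8·t + 2. Wir haben die Geschwindigkeit v(t) = 9·t^2 + 8·t + 2. Durch Einsetzen von t = 2: v(2) = 54.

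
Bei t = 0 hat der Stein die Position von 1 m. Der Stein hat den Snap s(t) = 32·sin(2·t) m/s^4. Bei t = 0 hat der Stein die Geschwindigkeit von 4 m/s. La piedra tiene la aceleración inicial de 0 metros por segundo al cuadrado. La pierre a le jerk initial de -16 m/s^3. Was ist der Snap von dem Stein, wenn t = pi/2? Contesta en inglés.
From the given snap equation s(t) = 32·sin(2·t), we substitute t = pi/2 to get s = 0.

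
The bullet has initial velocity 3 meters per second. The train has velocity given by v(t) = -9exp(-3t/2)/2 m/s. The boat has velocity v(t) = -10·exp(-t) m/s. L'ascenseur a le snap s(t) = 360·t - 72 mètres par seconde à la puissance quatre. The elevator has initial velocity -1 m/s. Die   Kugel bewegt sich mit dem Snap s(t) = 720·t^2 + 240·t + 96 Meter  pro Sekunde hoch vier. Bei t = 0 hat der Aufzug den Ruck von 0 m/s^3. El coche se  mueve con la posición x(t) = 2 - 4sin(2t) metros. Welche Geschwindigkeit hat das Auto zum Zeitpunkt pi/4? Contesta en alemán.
Ausgehend von der Position x(t) = 2 - 4·sin(2·t), nehmen wir 1 Ableitung. Die Ableitung von der Position ergibt die Geschwindigkeit: v(t) = -8·cos(2·t). Mit v(t) = -8·cos(2·t) und Einsetzen von t = pi/4, finden wir v = 0.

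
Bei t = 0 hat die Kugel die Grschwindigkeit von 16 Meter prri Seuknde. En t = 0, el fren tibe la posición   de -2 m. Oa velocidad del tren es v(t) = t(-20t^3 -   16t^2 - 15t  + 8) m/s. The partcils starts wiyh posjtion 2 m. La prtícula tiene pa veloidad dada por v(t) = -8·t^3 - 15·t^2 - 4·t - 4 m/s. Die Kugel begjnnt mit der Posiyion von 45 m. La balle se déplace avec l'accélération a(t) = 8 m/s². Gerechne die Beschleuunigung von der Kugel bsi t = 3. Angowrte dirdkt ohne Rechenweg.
Bei t = 3, a = 8.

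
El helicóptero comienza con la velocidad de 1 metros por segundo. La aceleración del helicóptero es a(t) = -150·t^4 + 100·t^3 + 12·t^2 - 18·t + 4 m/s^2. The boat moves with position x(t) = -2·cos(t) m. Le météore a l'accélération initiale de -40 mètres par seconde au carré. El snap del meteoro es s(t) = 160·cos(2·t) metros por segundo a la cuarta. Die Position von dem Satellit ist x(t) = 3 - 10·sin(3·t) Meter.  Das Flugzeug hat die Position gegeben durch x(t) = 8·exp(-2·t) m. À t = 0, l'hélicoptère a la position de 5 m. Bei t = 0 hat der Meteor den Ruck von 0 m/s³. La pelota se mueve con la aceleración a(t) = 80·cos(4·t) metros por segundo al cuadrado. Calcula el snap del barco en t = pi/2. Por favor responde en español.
Para resolver esto, necesitamos tomar 4 derivadas de nuestra ecuación de la posición x(t) = -2·cos(t). La derivada de la posición da la velocidad: v(t) = 2·sin(t). La derivada de la velocidad da la aceleración: a(t) = 2·cos(t). Tomando d/dt de a(t), encontramos j(t) = -2·sin(t). Tomando d/dt de j(t), encontramos s(t) = -2·cos(t). Usando s(t) = -2·cos(t) y sustituyendo t = pi/2, encontramos s = 0.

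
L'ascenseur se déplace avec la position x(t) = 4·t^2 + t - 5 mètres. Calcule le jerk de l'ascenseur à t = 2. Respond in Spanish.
Partiendo de la posición x(t) = 4·t^2 + t - 5, tomamos 3 derivadas. La derivada de la posición da la velocidad: v(t) = 8·t + 1. Derivando la velocidad, obtenemos la aceleración: a(t) = 8. La derivada de la aceleración da la sacudida: j(t) = 0. De la ecuación de la sacudida j(t) = 0, sustituimos t = 2 para obtener j = 0.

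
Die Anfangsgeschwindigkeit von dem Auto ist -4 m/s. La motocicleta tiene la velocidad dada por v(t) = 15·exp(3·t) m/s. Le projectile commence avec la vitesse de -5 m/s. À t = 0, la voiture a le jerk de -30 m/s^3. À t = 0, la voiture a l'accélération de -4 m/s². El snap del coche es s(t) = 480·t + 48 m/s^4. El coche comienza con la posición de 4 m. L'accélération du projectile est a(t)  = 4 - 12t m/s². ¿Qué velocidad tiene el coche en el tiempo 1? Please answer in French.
Nous devons trouver l'intégrale de notre équation du snap s(t) = 480·t + 48 3 fois. L'intégrale du snap, avec j(0) = -30, donne le jerk: j(t) = 240·t^2 + 48·t - 30. En prenant ∫j(t)dt et en appliquant a(0) = -4, nous trouvons a(t) = 80·t^3 + 24·t^2 - 30·t - 4. En prenant ∫a(t)dt et en appliquant v(0) = -4, nous trouvons v(t) = 20·t^4 + 8·t^3 - 15·t^2 - 4·t - 4. Nous avons la vitesse v(t) = 20·t^4 + 8·t^3 - 15·t^2 - 4·t - 4. En substituant t = 1: v(1) = 5.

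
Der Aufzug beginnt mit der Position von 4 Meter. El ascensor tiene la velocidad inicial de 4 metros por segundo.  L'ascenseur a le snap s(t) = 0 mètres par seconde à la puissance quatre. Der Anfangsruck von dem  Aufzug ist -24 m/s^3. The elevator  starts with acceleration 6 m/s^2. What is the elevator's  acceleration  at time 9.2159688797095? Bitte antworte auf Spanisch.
Partiendo del snap s(t) = 0, tomamos 2 integrales. Integrando el snap y usando la condición inicial j(0) = -24, obtenemos j(t) = -24. La antiderivada de la sacudida es la aceleración. Usando a(0) = 6, obtenemos a(t) = 6 - 24·t. Tenemos la aceleración a(t) = 6 - 24·t. Sustituyendo t = 9.2159688797095: a(9.2159688797095) = -215.183253113028.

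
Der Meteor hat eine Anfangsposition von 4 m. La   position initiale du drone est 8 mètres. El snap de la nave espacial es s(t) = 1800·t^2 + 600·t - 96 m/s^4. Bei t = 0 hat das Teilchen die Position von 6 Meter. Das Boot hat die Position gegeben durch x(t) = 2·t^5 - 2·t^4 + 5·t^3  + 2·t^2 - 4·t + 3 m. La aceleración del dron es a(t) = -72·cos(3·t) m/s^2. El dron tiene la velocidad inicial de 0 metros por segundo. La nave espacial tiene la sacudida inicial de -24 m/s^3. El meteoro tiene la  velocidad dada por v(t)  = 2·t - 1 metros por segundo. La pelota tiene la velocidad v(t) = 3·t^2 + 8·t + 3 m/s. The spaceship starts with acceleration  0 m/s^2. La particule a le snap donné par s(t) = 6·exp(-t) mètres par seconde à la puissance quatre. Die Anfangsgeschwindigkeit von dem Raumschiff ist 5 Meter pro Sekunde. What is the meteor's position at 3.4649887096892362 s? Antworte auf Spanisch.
Para resolver esto, necesitamos tomar 1 integral de nuestra ecuación de la velocidad v(t) = 2·t - 1. La integral de la velocidad, con x(0) = 4, da la posición: x(t) = t^2 - t + 4. De la ecuación de la posición x(t) = t^2 - t + 4, sustituimos t = 3.4649887096892362 para obtener x = 12.5411580485846.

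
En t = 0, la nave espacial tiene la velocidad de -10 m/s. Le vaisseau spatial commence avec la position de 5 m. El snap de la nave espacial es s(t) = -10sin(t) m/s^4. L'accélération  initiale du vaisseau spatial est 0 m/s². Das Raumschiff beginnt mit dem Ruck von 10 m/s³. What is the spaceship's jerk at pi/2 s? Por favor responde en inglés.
We must find the antiderivative of our snap equation s(t) = -10·sin(t) 1 time. Finding the antiderivative of s(t) and using j(0) = 10: j(t) = 10·cos(t). We have jerk j(t) = 10·cos(t). Substituting t = pi/2: j(pi/2) = 0.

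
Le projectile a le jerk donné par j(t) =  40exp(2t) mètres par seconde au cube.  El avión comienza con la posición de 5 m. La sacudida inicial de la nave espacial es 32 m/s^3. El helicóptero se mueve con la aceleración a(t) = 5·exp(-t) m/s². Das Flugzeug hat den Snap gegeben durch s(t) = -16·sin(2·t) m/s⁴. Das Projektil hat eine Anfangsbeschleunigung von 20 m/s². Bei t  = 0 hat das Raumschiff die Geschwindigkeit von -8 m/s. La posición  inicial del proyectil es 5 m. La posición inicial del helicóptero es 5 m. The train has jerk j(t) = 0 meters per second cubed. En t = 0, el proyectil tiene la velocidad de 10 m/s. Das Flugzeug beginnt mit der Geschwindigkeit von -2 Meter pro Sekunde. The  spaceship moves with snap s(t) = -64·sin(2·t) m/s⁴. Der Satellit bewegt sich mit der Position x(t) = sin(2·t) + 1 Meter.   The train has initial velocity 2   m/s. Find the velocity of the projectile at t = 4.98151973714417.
We must find the integral of our jerk equation j(t) = 40·exp(2·t) 2 times. The integral of jerk is acceleration. Using a(0) = 20, we get a(t) = 20·exp(2·t). Integrating acceleration and using the initial condition v(0) = 10, we get v(t) = 10·exp(2·t). We have velocity v(t) = 10·exp(2·t). Substituting t = 4.98151973714417: v(4.98151973714417) = 212272.173452975.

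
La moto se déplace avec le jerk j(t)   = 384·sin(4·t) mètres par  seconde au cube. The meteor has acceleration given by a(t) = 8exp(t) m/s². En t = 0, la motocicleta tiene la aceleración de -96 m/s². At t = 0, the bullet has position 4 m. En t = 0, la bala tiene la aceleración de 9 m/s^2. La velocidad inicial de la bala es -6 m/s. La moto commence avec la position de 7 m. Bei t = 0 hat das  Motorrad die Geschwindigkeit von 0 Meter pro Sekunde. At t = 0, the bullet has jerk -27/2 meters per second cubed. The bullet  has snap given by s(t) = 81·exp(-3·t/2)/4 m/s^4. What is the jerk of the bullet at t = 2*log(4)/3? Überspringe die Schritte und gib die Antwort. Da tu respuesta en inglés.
j(2*log(4)/3) = -27/8.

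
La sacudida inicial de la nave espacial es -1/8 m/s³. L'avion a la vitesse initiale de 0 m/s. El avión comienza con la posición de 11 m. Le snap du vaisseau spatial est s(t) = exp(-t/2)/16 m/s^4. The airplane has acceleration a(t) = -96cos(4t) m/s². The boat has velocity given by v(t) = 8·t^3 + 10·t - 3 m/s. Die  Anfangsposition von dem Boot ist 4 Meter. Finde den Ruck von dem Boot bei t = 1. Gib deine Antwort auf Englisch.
Starting from velocity v(t) = 8·t^3 + 10·t - 3, we take 2 derivatives. Differentiating velocity, we get acceleration: a(t) = 24·t^2 + 10. Differentiating acceleration, we get jerk: j(t) = 48·t. We have jerk j(t) = 48·t. Substituting t = 1: j(1) = 48.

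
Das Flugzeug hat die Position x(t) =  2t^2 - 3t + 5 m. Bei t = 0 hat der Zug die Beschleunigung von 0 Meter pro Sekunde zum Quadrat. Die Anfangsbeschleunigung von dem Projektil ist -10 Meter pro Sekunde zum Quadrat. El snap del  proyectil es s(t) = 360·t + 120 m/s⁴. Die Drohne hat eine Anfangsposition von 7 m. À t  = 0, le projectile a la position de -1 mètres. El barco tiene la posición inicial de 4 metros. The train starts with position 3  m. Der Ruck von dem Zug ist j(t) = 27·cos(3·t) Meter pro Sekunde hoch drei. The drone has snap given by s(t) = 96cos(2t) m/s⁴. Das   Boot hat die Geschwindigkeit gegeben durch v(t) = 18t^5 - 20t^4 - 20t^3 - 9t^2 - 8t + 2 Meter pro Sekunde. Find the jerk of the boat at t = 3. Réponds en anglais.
Starting from velocity v(t) = 18·t^5 - 20·t^4 - 20·t^3 - 9·t^2 - 8·t + 2, we take 2 derivatives. Differentiating velocity, we get acceleration: a(t) = 90·t^4 - 80·t^3 - 60·t^2 - 18·t - 8. Taking d/dt of a(t), we find j(t) = 360·t^3 - 240·t^2 - 120·t - 18. We have jerk j(t) = 360·t^3 - 240·t^2 - 120·t - 18. Substituting t = 3: j(3) = 7182.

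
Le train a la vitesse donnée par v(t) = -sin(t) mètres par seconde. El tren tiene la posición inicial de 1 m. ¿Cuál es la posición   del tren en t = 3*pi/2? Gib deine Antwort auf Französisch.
En partant de la vitesse v(t) = -sin(t), nous prenons 1 primitive. La primitive de la vitesse, avec x(0) = 1, donne la position: x(t) = cos(t). Nous avons la position x(t) = cos(t). En substituant t = 3*pi/2: x(3*pi/2) = 0.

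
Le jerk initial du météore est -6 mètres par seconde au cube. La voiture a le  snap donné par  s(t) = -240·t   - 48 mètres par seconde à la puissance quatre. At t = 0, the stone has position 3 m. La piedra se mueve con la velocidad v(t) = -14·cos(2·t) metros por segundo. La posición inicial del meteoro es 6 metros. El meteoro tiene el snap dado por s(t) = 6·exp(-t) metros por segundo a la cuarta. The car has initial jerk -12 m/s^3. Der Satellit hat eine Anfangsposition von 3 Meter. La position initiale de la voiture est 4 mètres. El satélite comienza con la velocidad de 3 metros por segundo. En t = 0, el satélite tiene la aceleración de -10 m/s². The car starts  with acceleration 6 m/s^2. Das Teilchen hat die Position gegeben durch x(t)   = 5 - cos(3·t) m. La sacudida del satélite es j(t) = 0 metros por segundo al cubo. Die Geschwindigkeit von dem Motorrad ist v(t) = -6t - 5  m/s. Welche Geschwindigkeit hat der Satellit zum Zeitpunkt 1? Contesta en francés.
En partant du jerk j(t) = 0, nous prenons 2 primitives. En prenant ∫j(t)dt et en appliquant a(0) = -10, nous trouvons a(t) = -10. La primitive de l'accélération est la vitesse. En utilisant v(0) = 3, nous obtenons v(t) = 3 - 10·t. En utilisant v(t) = 3 - 10·t et en substituant t = 1, nous trouvons v = -7.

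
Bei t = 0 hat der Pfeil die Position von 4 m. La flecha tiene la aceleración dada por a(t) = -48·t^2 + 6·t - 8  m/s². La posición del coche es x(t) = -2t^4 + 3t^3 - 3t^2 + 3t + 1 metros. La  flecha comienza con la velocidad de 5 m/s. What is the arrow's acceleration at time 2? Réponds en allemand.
Mit a(t) = -48·t^2 + 6·t - 8 und Einsetzen von t = 2, finden wir a = -188.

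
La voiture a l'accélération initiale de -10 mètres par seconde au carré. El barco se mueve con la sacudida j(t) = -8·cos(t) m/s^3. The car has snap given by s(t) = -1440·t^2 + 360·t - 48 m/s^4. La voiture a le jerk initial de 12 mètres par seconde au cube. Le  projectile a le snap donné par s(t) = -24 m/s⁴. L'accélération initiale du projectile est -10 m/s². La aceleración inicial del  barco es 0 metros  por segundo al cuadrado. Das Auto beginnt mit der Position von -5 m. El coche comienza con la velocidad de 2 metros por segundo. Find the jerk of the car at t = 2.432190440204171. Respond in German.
Wir müssen das Integral unserer Gleichung für den Snap s(t) = -1440·t^2 + 360·t - 48 1-mal finden. Durch Integration von dem Snap und Verwendung der Anfangsbedingung j(0) = 12, erhalten wir j(t) = -480·t^3 + 180·t^2 - 48·t + 12. Wir haben den Ruck j(t) = -480·t^3 + 180·t^2 - 48·t + 12. Durch Einsetzen von t = 2.432190440204171: j(2.432190440204171) = -5946.06367042010.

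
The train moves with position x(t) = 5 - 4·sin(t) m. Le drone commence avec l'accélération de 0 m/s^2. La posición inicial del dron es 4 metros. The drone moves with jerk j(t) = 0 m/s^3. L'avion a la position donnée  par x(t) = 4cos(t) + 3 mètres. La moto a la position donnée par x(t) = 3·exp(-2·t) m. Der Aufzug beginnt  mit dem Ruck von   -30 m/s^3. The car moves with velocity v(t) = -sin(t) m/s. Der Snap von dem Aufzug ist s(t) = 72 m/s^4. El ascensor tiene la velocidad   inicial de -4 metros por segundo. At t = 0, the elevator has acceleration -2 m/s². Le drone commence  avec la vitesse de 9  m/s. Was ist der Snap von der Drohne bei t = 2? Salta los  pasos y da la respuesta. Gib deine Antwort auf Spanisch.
La respuesta es 0.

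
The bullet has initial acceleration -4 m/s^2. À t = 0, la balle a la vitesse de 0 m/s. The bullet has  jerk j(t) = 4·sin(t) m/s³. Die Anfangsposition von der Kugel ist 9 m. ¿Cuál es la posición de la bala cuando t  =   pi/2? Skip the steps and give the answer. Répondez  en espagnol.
En t = pi/2, x = 5.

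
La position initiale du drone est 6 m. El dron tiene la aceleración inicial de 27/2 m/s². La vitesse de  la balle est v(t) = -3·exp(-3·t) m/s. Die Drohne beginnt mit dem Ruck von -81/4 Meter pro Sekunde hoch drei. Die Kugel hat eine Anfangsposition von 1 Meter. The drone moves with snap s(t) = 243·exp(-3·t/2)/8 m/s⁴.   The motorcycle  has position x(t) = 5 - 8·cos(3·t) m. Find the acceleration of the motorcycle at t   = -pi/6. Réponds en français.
Pour résoudre ceci, nous devons prendre 2 dérivées de notre équation de la position x(t) = 5 - 8·cos(3·t). En dérivant la position, nous obtenons la vitesse: v(t) = 24·sin(3·t). En dérivant la vitesse, nous obtenons l'accélération: a(t) = 72·cos(3·t). Nous avons l'accélération a(t) = 72·cos(3·t). En substituant t = -pi/6: a(-pi/6) = 0.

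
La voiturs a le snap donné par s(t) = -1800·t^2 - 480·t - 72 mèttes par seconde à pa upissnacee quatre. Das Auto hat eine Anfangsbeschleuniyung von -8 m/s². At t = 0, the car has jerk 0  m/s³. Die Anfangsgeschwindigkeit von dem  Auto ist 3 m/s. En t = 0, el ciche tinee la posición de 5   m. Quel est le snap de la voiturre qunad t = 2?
En utilisant s(t) = -1800·t^2 - 480·t - 72 et en substituant t = 2, nous trouvons s = -8232.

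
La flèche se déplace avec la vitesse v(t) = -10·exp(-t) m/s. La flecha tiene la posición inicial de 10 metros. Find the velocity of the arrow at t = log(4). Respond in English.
We have velocity v(t) = -10·exp(-t). Substituting t = log(4): v(log(4)) = -5/2.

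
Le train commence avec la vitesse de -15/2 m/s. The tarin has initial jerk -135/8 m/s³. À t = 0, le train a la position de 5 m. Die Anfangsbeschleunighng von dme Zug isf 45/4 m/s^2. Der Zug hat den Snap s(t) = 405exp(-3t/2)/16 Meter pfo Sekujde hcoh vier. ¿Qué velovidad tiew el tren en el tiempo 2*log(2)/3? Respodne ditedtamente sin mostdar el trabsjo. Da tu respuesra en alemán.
Die Geschwindigkeit bei t = 2*log(2)/3 ist v = -15/4.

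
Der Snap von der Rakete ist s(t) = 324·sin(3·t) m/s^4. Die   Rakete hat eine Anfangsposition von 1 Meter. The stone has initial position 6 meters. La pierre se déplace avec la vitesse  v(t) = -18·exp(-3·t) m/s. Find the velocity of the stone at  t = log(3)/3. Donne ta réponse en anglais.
From the given velocity equation v(t) = -18·exp(-3·t), we substitute t = log(3)/3 to get v = -6.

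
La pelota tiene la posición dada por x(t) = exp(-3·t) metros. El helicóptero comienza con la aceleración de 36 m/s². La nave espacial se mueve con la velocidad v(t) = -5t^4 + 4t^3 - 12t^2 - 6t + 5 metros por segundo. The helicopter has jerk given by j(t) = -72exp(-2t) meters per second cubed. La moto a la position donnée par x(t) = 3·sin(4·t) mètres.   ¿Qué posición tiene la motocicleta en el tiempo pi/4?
Usando x(t) = 3·sin(4·t) y sustituyendo t = pi/4, encontramos x = 0.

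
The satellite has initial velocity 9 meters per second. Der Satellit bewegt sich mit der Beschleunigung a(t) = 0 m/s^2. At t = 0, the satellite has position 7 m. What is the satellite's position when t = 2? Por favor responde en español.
Partiendo de la aceleración a(t) = 0, tomamos 2 antiderivadas. Tomando ∫a(t)dt y aplicando v(0) = 9, encontramos v(t) = 9. Integrando la velocidad y usando la condición inicial x(0) = 7, obtenemos x(t) = 9·t + 7. Usando x(t) = 9·t + 7 y sustituyendo t = 2, encontramos x = 25.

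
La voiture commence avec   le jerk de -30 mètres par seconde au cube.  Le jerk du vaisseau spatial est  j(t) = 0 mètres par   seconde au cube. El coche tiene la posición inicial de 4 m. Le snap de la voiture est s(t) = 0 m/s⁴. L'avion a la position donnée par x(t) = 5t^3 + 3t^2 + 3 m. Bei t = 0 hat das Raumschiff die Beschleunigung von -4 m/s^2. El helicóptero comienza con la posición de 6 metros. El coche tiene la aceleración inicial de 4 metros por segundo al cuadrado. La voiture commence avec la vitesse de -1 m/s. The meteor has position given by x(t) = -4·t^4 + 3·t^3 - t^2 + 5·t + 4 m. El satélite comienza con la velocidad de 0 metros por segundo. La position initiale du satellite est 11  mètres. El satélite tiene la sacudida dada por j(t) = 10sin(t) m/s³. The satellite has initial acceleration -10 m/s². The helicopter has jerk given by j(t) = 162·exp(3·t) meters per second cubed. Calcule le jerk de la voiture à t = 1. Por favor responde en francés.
Pour résoudre ceci, nous devons prendre 1 intégrale de notre équation du snap s(t) = 0. En prenant ∫s(t)dt et en appliquant j(0) = -30, nous trouvons j(t) = -30. De l'équation du jerk j(t) = -30, nous substituons t = 1 pour obtenir j = -30.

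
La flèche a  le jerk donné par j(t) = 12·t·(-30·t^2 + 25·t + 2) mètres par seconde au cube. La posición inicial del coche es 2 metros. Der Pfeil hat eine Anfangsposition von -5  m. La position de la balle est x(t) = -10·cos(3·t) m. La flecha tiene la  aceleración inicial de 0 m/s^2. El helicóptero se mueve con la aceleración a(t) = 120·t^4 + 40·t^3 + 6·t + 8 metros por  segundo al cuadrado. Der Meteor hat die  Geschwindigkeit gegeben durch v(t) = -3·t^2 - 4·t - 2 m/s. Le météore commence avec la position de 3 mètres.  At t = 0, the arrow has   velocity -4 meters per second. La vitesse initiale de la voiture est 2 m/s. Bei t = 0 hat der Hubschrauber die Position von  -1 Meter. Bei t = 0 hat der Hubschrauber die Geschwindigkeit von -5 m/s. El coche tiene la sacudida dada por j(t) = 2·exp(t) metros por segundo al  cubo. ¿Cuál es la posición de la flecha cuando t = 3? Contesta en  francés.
Pour résoudre ceci, nous devons prendre 3 primitives de notre équation du jerk j(t) = 12·t·(-30·t^2 + 25·t + 2). La primitive du jerk est l'accélération. En utilisant a(0) = 0, nous obtenons a(t) = t^2·(-90·t^2 + 100·t + 12). En prenant ∫a(t)dt et en appliquant v(0) = -4, nous trouvons v(t) = -18·t^5 + 25·t^4 + 4·t^3 - 4. La primitive de la vitesse, avec x(0) = -5, donne la position: x(t) = -3·t^6 + 5·t^5 + t^4 - 4·t - 5. En utilisant x(t) = -3·t^6 + 5·t^5 + t^4 - 4·t - 5 et en substituant t = 3, nous trouvons x = -908.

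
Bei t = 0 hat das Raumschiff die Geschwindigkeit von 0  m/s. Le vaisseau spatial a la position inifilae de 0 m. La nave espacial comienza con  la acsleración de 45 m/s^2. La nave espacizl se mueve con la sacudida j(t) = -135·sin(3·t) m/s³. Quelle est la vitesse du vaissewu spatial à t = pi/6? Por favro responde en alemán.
Wir müssen unsere Gleichung für den Ruck j(t) = -135·sin(3·t) 2-mal integrieren. Durch Integration von dem Ruck und Verwendung der Anfangsbedingung a(0) = 45, erhalten wir a(t) = 45·cos(3·t). Die Stammfunktion von der Beschleunigung, mit v(0) = 0, ergibt die Geschwindigkeit: v(t) = 15·sin(3·t). Wir haben die Geschwindigkeit v(t) = 15·sin(3·t). Durch Einsetzen von t = pi/6: v(pi/6) = 15.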